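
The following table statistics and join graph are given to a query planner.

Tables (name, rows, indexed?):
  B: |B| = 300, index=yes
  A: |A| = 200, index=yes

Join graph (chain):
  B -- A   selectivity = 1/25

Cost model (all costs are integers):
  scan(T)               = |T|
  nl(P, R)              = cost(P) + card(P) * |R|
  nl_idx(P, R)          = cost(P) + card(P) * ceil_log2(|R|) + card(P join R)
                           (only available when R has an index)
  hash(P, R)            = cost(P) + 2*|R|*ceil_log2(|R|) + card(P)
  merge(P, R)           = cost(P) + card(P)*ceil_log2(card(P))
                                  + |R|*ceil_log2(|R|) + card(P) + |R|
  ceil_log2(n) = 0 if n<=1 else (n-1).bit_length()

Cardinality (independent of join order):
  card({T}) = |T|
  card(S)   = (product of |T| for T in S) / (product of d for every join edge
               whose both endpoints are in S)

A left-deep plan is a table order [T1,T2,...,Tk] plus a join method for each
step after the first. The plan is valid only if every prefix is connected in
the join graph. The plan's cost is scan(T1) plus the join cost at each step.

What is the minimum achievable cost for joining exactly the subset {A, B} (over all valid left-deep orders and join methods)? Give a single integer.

3800

Selinger DP over subsets of {A,B}:
  {B}: scan cost=300, card=300
  {A}: scan cost=200, card=200
  {AB}: card=2400; try (A,hash)→3800, (B,nl_idx)→4400, (B,merge)→5000, (A,merge)→5100, (A,nl_idx)→5100, (B,hash)→5800 …(+2); best=3800 via (A,hash)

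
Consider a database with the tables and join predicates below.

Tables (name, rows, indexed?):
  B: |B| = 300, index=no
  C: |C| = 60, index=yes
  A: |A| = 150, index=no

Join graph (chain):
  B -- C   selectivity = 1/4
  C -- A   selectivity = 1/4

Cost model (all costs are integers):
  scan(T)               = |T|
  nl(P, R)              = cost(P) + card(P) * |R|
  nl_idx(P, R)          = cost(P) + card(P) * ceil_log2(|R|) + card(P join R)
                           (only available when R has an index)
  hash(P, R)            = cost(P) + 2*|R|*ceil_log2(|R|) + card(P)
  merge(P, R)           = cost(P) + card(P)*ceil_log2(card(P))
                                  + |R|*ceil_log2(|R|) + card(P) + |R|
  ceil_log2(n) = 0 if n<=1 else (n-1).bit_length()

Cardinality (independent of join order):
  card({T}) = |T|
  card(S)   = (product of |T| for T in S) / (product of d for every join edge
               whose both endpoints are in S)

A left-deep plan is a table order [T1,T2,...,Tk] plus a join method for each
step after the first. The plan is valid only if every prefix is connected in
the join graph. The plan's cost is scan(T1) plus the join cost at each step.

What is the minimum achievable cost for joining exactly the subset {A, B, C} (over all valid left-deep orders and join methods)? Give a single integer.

Selinger DP over subsets of {A,B,C}:
  {B}: scan cost=300, card=300
  {C}: scan cost=60, card=60
  {A}: scan cost=150, card=150
  {BC}: card=4500; try (C,hash)→1320, (B,merge)→3480, (C,merge)→3720, (B,hash)→5520, (C,nl_idx)→6600, (B,nl)→18060 …(+1); best=1320 via (C,hash)
  {AC}: card=2250; try (C,hash)→1020, (A,merge)→1830, (C,merge)→1920, (A,hash)→2520, (C,nl_idx)→3300, (A,nl)→9060 …(+1); best=1020 via (C,hash)
  {ABC}: card=168750; try (A,hash)→8220, (B,hash)→8670, (B,merge)→33270, (A,merge)→65670, (B,nl)→676020, (A,nl)→676320; best=8220 via (A,hash)

8220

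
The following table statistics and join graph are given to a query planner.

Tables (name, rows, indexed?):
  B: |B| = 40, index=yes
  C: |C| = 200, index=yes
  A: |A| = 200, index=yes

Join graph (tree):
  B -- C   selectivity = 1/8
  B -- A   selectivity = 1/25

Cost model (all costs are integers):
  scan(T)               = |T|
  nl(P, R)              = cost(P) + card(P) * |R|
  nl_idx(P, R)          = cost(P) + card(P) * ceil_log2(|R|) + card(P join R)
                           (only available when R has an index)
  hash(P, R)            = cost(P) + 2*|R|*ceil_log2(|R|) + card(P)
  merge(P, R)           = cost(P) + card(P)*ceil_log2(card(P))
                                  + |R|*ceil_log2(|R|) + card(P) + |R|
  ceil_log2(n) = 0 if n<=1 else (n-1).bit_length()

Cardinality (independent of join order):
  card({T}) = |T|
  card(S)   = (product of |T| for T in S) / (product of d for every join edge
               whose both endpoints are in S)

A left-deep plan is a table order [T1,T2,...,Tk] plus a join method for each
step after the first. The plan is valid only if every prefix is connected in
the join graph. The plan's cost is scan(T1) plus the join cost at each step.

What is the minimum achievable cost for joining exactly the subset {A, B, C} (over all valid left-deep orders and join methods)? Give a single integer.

Selinger DP over subsets of {A,B,C}:
  {B}: scan cost=40, card=40
  {C}: scan cost=200, card=200
  {A}: scan cost=200, card=200
  {BC}: card=1000; try (B,hash)→880, (C,nl_idx)→1360, (C,merge)→2120, (B,merge)→2280, (B,nl_idx)→2400, (C,hash)→3280 …(+2); best=880 via (B,hash)
  {AB}: card=320; try (A,nl_idx)→680, (B,hash)→880, (B,nl_idx)→1720, (A,merge)→2120, (B,merge)→2280, (A,hash)→3280 …(+2); best=680 via (A,nl_idx)
  {ABC}: card=8000; try (C,hash)→4200, (A,hash)→5080, (C,merge)→5680, (C,nl_idx)→11240, (A,merge)→13680, (A,nl_idx)→16880 …(+2); best=4200 via (C,hash)

4200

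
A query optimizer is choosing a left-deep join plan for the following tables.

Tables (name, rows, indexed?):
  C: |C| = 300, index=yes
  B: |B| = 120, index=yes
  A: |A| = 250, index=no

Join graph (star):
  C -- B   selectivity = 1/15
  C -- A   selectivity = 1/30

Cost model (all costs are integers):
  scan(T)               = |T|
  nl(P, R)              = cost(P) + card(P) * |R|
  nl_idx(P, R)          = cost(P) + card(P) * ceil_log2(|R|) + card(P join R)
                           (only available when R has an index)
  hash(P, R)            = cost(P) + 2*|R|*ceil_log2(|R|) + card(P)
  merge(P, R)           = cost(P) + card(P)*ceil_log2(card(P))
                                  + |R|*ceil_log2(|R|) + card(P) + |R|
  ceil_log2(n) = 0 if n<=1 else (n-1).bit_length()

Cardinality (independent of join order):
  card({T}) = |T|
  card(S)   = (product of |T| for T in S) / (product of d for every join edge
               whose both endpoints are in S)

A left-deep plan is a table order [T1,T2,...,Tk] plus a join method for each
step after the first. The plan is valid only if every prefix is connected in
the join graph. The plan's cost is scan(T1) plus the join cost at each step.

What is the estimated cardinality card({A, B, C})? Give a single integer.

Tables in S: A(250), B(120), C(300)
Edges inside S: C-B(d=15), C-A(d=30)
numerator = 250 * 120 * 300 = 9000000
denominator = 15 * 30 = 450
card(S) = 9000000 / 450 = 20000

20000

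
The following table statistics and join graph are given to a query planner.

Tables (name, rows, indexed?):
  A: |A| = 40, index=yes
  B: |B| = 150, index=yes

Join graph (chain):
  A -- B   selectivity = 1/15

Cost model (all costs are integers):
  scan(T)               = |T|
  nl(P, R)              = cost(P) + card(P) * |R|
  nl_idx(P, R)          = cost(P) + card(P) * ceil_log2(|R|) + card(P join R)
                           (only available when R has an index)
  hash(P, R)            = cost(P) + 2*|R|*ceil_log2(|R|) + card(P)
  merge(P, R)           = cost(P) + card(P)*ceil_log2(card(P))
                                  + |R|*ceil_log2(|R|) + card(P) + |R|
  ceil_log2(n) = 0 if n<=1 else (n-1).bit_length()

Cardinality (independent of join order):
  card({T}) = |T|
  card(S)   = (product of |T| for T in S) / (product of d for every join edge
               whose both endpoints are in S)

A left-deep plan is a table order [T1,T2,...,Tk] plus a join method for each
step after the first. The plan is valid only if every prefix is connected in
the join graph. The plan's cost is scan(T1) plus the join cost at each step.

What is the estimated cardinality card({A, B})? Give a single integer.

Tables in S: A(40), B(150)
Edges inside S: A-B(d=15)
numerator = 40 * 150 = 6000
denominator = 15 = 15
card(S) = 6000 / 15 = 400

400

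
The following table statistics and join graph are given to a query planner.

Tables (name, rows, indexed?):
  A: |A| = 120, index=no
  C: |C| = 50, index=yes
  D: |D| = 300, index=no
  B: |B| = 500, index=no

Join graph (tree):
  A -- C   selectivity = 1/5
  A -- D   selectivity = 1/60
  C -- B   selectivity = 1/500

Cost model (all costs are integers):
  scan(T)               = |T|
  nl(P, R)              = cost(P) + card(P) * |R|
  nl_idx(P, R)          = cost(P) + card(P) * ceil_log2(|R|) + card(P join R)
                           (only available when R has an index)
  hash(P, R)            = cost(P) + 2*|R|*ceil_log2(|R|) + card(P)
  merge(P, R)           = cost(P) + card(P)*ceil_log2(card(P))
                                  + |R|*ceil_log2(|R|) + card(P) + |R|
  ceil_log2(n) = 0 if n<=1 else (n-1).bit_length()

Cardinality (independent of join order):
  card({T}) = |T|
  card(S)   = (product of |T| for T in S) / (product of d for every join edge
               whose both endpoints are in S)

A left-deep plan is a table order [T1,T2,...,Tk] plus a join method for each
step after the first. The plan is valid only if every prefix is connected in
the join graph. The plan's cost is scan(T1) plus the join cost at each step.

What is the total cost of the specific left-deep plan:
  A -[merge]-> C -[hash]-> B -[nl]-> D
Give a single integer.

371630

step 1: scan A: cost=120, card=120
step 2: join C via merge
    card(P join C) = 120*50/(5) = 1200
    cost = 120 + 120*7 + 50*6 + 120 + 50 = 1430
step 3: join B via hash
    card(P join B) = 1200*500/(500) = 1200
    cost = 1430 + 2*500*9 + 1200 = 11630
step 4: join D via nl
    card(P join D) = 1200*300/(60) = 6000
    cost = 11630 + 1200*300 = 371630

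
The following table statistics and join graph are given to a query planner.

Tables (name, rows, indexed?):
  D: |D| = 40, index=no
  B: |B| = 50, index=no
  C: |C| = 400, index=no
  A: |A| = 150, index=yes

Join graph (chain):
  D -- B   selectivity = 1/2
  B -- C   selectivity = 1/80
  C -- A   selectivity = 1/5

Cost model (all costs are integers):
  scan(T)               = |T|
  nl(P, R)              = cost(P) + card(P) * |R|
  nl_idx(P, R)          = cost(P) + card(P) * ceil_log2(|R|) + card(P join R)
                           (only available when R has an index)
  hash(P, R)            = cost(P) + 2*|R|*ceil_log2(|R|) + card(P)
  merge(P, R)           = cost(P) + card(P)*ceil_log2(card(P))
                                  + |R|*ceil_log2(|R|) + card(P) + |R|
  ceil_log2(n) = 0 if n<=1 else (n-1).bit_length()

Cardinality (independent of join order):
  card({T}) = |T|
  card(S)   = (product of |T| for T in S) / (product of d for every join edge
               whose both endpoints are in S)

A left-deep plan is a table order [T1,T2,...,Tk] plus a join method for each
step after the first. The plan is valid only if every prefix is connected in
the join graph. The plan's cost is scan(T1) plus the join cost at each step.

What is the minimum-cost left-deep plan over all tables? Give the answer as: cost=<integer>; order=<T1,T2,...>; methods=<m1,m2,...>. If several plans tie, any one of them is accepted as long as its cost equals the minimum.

cost=9530; order=C,B,D,A; methods=hash,hash,hash

Selinger DP (subsets sized 1..n):
  {D}: scan cost=40, card=40
  {B}: scan cost=50, card=50
  {C}: scan cost=400, card=400
  {A}: scan cost=150, card=150
  {BD}: card=1000; try (D,hash)→580, (B,merge)→670, (D,merge)→680, (B,hash)→680, (B,nl)→2040, (D,nl)→2050; best=580 via (D,hash)
  {BC}: card=250; try (B,hash)→1400, (C,merge)→4400, (B,merge)→4750, (C,hash)→7300, (C,nl)→20050, (B,nl)→20400; best=1400 via (B,hash)
  {AC}: card=12000; try (A,hash)→3200, (C,merge)→5500, (A,merge)→5750, (C,hash)→7500, (A,nl_idx)→15600, (C,nl)→60150 …(+1); best=3200 via (A,hash)
  {BCD}: card=5000; try (D,hash)→2130, (D,merge)→3930, (C,hash)→8780, (D,nl)→11400, (C,merge)→15580, (C,nl)→400580; best=2130 via (D,hash)
  {ABC}: card=7500; try (A,hash)→4050, (A,merge)→5000, (A,nl_idx)→10900, (B,hash)→15800, (A,nl)→38900, (B,merge)→183550 …(+1); best=4050 via (A,hash)
  {ABCD}: card=150000; try (A,hash)→9530, (D,hash)→12030, (A,merge)→73480, (D,merge)→109330, (A,nl_idx)→192130, (D,nl)→304050 …(+1); best=9530 via (A,hash)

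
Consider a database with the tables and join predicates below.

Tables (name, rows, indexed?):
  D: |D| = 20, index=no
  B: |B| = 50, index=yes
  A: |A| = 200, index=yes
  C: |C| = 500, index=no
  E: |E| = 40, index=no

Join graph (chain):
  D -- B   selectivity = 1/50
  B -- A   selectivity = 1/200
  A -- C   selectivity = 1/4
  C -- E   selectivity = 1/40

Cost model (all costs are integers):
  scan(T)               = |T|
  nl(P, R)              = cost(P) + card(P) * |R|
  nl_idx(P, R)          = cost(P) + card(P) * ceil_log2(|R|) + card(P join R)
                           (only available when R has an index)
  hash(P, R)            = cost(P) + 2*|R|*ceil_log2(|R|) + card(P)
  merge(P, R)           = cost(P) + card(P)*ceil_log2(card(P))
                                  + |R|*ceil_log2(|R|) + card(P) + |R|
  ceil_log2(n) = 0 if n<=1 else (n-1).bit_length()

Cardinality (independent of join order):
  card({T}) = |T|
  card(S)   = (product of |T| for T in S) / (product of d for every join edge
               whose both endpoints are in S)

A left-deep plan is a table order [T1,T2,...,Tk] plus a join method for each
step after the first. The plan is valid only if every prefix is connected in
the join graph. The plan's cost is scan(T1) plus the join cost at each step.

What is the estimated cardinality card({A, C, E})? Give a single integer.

Tables in S: A(200), C(500), E(40)
Edges inside S: A-C(d=4), C-E(d=40)
numerator = 200 * 500 * 40 = 4000000
denominator = 4 * 40 = 160
card(S) = 4000000 / 160 = 25000

25000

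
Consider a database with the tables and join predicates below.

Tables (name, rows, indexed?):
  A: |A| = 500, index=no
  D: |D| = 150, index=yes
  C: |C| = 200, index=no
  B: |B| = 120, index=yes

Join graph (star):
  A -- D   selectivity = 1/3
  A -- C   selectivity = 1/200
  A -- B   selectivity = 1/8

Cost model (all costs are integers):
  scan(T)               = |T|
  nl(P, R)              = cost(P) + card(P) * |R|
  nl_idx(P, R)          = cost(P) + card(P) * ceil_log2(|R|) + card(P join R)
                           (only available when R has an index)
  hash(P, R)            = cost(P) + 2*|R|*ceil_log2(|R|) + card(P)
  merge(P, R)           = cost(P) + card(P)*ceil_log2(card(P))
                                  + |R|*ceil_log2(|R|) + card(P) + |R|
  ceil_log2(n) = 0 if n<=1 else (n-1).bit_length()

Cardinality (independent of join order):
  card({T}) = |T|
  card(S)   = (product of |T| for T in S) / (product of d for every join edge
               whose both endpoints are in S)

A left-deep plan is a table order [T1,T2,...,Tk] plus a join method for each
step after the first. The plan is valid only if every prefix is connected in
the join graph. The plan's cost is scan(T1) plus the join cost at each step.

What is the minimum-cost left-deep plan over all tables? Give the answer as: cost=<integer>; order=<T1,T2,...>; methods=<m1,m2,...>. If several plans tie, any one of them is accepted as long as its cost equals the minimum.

Selinger DP (subsets sized 1..n):
  {A}: scan cost=500, card=500
  {D}: scan cost=150, card=150
  {C}: scan cost=200, card=200
  {B}: scan cost=120, card=120
  {AD}: card=25000; try (D,hash)→3400, (A,merge)→6500, (D,merge)→6850, (A,hash)→9300, (D,nl_idx)→29500, (A,nl)→75150 …(+1); best=3400 via (D,hash)
  {AC}: card=500; try (C,hash)→4200, (A,merge)→7000, (C,merge)→7300, (A,hash)→9400, (A,nl)→100200, (C,nl)→100500; best=4200 via (C,hash)
  {AB}: card=7500; try (B,hash)→2680, (A,merge)→6080, (B,merge)→6460, (A,hash)→9240, (B,nl_idx)→11500, (A,nl)→60120 …(+1); best=2680 via (B,hash)
  {ACD}: card=25000; try (D,hash)→7100, (D,merge)→10550, (C,hash)→31600, (D,nl_idx)→33200, (D,nl)→79200, (C,merge)→405200 …(+1); best=7100 via (D,hash)
  {ABD}: card=375000; try (D,hash)→12580, (B,hash)→30080, (D,merge)→109030, (B,merge)→404360, (D,nl_idx)→437680, (B,nl_idx)→553400 …(+2); best=12580 via (D,hash)
  {ABC}: card=7500; try (B,hash)→6380, (B,merge)→10160, (C,hash)→13380, (B,nl_idx)→15200, (B,nl)→64200, (C,merge)→109480 …(+1); best=6380 via (B,hash)
  {ABCD}: card=375000; try (D,hash)→16280, (B,hash)→33780, (D,merge)→112730, (C,hash)→390780, (B,merge)→408060, (D,nl_idx)→441380 …(+5); best=16280 via (D,hash)

cost=16280; order=A,C,B,D; methods=hash,hash,hash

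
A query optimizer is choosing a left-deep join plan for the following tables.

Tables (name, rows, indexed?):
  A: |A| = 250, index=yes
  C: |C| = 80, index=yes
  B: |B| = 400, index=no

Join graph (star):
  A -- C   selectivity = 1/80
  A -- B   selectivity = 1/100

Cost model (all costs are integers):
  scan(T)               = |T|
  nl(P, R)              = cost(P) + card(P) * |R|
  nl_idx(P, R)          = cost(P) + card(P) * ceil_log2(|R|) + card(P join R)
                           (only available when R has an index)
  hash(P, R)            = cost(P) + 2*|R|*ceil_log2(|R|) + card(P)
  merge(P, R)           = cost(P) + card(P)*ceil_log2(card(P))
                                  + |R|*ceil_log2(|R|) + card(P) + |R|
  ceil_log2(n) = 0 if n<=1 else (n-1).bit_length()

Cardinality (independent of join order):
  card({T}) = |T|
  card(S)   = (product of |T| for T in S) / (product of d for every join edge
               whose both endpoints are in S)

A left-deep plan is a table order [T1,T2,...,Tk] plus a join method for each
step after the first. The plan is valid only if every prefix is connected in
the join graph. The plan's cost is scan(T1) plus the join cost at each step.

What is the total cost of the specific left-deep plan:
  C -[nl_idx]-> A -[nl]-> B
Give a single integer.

100970

step 1: scan C: cost=80, card=80
step 2: join A via nl_idx
    card(P join A) = 80*250/(80) = 250
    cost = 80 + 80*8 + 250 = 970
step 3: join B via nl
    card(P join B) = 250*400/(100) = 1000
    cost = 970 + 250*400 = 100970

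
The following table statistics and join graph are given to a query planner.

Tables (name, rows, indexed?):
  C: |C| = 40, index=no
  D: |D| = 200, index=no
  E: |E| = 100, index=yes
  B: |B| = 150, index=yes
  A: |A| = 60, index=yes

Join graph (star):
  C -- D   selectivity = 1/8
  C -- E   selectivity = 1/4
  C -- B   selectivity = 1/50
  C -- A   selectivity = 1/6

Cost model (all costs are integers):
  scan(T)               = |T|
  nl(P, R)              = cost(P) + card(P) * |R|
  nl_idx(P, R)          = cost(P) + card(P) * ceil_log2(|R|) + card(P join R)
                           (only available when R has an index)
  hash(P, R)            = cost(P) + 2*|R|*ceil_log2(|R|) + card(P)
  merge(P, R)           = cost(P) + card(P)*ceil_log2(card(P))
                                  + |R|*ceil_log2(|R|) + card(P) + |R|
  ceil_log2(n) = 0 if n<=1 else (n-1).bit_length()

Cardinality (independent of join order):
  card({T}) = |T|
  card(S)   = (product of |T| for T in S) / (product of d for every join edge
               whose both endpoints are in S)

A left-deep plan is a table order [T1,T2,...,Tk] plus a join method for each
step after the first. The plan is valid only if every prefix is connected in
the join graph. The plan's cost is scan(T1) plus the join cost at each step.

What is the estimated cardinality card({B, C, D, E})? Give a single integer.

75000

Tables in S: B(150), C(40), D(200), E(100)
Edges inside S: C-D(d=8), C-E(d=4), C-B(d=50)
numerator = 150 * 40 * 200 * 100 = 120000000
denominator = 8 * 4 * 50 = 1600
card(S) = 120000000 / 1600 = 75000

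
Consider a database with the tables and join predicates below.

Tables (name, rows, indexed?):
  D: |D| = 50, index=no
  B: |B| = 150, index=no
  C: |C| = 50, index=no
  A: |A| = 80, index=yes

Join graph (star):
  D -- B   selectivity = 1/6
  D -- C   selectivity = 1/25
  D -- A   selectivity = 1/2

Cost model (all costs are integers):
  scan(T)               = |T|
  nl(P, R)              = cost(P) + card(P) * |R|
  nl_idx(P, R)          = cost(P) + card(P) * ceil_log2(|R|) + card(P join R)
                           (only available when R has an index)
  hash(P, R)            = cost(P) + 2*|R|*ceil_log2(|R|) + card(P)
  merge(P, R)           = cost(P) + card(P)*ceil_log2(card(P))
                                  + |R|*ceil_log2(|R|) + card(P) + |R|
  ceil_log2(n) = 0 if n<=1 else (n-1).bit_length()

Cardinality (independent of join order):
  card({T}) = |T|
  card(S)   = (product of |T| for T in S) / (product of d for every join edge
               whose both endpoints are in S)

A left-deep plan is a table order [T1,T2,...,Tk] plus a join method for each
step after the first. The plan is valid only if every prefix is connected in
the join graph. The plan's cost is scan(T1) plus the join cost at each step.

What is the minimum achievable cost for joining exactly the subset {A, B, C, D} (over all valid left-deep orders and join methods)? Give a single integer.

Selinger DP over subsets of {A,B,C,D}:
  {D}: scan cost=50, card=50
  {B}: scan cost=150, card=150
  {C}: scan cost=50, card=50
  {A}: scan cost=80, card=80
  {BD}: card=1250; try (D,hash)→900, (B,merge)→1750, (D,merge)→1850, (B,hash)→2500, (B,nl)→7550, (D,nl)→7650; best=900 via (D,hash)
  {CD}: card=100; try (D,hash)→700, (C,hash)→700, (D,merge)→750, (C,merge)→750, (D,nl)→2550, (C,nl)→2550; best=700 via (D,hash)
  {AD}: card=2000; try (D,hash)→760, (A,merge)→1040, (D,merge)→1070, (A,hash)→1220, (A,nl_idx)→2400, (A,nl)→4050 …(+1); best=760 via (D,hash)
  {BCD}: card=2500; try (C,hash)→2750, (B,merge)→2850, (B,hash)→3200, (B,nl)→15700, (C,merge)→16250, (C,nl)→63400; best=2750 via (C,hash)
  {ABD}: card=50000; try (A,hash)→3270, (B,hash)→5160, (A,merge)→16540, (B,merge)→26110, (A,nl_idx)→59650, (A,nl)→100900 …(+1); best=3270 via (A,hash)
  {ACD}: card=4000; try (A,hash)→1920, (A,merge)→2140, (C,hash)→3360, (A,nl_idx)→5400, (A,nl)→8700, (C,merge)→25110 …(+1); best=1920 via (A,hash)
  {ABCD}: card=100000; try (A,hash)→6370, (B,hash)→8320, (A,merge)→35890, (C,hash)→53870, (B,merge)→55270, (A,nl_idx)→120250 …(+4); best=6370 via (A,hash)

6370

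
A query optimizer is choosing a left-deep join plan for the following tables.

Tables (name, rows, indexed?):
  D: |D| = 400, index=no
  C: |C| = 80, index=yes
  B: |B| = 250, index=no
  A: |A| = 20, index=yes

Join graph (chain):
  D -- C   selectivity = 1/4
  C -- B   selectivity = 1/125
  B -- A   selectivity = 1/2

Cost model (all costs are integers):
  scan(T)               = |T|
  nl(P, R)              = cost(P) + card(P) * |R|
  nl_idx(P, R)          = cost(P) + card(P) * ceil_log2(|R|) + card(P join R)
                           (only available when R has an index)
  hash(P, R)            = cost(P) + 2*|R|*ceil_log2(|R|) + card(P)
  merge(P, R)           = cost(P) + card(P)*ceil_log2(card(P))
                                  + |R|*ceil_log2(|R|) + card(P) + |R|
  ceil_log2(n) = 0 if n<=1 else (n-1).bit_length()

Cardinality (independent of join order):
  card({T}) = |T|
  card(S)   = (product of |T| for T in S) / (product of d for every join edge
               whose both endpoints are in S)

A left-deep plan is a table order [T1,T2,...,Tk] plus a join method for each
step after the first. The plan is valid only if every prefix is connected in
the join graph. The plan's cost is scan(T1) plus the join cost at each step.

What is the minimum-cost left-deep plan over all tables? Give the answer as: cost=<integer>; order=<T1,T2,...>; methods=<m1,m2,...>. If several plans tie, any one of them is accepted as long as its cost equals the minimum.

cost=10780; order=B,C,A,D; methods=hash,hash,hash

Selinger DP (subsets sized 1..n):
  {D}: scan cost=400, card=400
  {C}: scan cost=80, card=80
  {B}: scan cost=250, card=250
  {A}: scan cost=20, card=20
  {CD}: card=8000; try (C,hash)→1920, (D,merge)→4720, (C,merge)→5040, (D,hash)→7360, (C,nl_idx)→11200, (D,nl)→32080 …(+1); best=1920 via (C,hash)
  {BC}: card=160; try (C,hash)→1620, (C,nl_idx)→2160, (B,merge)→2970, (C,merge)→3140, (B,hash)→4160, (B,nl)→20080 …(+1); best=1620 via (C,hash)
  {AB}: card=2500; try (A,hash)→700, (B,merge)→2390, (A,merge)→2620, (A,nl_idx)→4000, (B,hash)→4040, (B,nl)→5020 …(+1); best=700 via (A,hash)
  {BCD}: card=16000; try (D,merge)→7060, (D,hash)→8980, (B,hash)→13920, (D,nl)→65620, (B,merge)→116170, (B,nl)→2001920; best=7060 via (D,merge)
  {ABC}: card=1600; try (A,hash)→1980, (A,merge)→3180, (A,nl_idx)→4020, (C,hash)→4320, (A,nl)→4820, (C,nl_idx)→19800 …(+2); best=1980 via (A,hash)
  {ABCD}: card=160000; try (D,hash)→10780, (A,hash)→23260, (D,merge)→25180, (A,nl_idx)→247060, (A,merge)→247180, (A,nl)→327060 …(+1); best=10780 via (D,hash)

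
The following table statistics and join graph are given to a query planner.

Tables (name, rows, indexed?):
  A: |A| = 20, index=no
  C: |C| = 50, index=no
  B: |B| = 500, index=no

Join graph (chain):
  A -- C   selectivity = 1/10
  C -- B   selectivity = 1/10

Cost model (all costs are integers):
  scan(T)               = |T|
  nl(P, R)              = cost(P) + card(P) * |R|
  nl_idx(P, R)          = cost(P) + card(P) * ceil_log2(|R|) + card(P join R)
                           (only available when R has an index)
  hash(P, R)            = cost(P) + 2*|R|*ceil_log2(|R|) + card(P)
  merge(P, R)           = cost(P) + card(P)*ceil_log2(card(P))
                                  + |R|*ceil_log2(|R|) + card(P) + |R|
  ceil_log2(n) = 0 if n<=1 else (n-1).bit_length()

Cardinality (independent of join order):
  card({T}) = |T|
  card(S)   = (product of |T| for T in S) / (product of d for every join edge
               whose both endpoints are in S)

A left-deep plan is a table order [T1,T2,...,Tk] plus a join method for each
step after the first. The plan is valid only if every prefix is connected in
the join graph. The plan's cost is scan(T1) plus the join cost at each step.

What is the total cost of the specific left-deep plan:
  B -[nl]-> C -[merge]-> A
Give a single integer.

step 1: scan B: cost=500, card=500
step 2: join C via nl
    card(P join C) = 500*50/(10) = 2500
    cost = 500 + 500*50 = 25500
step 3: join A via merge
    card(P join A) = 2500*20/(10) = 5000
    cost = 25500 + 2500*12 + 20*5 + 2500 + 20 = 58120

58120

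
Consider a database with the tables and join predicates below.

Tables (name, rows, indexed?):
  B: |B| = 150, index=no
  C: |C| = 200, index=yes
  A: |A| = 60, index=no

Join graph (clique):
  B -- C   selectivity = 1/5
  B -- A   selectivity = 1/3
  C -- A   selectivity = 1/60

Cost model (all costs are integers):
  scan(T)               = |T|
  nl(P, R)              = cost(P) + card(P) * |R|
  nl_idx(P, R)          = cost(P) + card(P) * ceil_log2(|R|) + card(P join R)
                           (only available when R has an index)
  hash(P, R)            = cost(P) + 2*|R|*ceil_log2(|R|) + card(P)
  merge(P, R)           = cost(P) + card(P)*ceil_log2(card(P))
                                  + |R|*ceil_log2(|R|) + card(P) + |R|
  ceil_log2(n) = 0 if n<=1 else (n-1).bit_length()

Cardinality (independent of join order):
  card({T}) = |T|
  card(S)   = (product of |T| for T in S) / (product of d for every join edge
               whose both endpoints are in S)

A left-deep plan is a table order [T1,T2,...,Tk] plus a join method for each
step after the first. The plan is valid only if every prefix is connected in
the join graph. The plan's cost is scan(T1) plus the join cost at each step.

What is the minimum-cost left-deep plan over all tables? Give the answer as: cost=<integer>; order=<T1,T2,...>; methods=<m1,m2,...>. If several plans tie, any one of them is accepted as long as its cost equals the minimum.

Selinger DP (subsets sized 1..n):
  {B}: scan cost=150, card=150
  {C}: scan cost=200, card=200
  {A}: scan cost=60, card=60
  {BC}: card=6000; try (B,hash)→2800, (C,merge)→3300, (B,merge)→3350, (C,hash)→3500, (C,nl_idx)→7350, (C,nl)→30150 …(+1); best=2800 via (B,hash)
  {AB}: card=3000; try (A,hash)→1020, (B,merge)→1830, (A,merge)→1920, (B,hash)→2520, (B,nl)→9060, (A,nl)→9150; best=1020 via (A,hash)
  {AC}: card=200; try (C,nl_idx)→740, (A,hash)→1120, (C,merge)→2280, (A,merge)→2420, (C,hash)→3320, (C,nl)→12060 …(+1); best=740 via (C,nl_idx)
  {ABC}: card=2000; try (B,hash)→3340, (B,merge)→3890, (C,hash)→7220, (A,hash)→9520, (C,nl_idx)→27020, (B,nl)→30740 …(+4); best=3340 via (B,hash)

cost=3340; order=A,C,B; methods=nl_idx,hash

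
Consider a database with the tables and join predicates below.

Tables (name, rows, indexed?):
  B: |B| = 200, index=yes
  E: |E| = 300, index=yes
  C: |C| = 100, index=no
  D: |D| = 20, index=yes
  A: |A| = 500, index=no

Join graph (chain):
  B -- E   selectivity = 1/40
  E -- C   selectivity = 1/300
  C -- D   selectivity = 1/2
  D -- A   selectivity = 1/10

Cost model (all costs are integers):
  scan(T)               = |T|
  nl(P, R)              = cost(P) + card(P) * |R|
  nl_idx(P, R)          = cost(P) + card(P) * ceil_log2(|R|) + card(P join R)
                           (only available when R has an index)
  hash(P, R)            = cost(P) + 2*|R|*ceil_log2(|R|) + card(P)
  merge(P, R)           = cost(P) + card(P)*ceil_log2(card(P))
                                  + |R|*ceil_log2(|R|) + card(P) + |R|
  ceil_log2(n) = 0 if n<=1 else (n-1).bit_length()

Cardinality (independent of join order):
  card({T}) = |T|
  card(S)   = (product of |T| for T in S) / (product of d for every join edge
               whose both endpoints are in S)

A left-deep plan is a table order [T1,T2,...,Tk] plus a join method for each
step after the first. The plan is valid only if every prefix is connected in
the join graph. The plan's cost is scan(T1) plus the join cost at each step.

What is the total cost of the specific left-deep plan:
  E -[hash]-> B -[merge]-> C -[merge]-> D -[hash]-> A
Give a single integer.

41720

step 1: scan E: cost=300, card=300
step 2: join B via hash
    card(P join B) = 300*200/(40) = 1500
    cost = 300 + 2*200*8 + 300 = 3800
step 3: join C via merge
    card(P join C) = 1500*100/(300) = 500
    cost = 3800 + 1500*11 + 100*7 + 1500 + 100 = 22600
step 4: join D via merge
    card(P join D) = 500*20/(2) = 5000
    cost = 22600 + 500*9 + 20*5 + 500 + 20 = 27720
step 5: join A via hash
    card(P join A) = 5000*500/(10) = 250000
    cost = 27720 + 2*500*9 + 5000 = 41720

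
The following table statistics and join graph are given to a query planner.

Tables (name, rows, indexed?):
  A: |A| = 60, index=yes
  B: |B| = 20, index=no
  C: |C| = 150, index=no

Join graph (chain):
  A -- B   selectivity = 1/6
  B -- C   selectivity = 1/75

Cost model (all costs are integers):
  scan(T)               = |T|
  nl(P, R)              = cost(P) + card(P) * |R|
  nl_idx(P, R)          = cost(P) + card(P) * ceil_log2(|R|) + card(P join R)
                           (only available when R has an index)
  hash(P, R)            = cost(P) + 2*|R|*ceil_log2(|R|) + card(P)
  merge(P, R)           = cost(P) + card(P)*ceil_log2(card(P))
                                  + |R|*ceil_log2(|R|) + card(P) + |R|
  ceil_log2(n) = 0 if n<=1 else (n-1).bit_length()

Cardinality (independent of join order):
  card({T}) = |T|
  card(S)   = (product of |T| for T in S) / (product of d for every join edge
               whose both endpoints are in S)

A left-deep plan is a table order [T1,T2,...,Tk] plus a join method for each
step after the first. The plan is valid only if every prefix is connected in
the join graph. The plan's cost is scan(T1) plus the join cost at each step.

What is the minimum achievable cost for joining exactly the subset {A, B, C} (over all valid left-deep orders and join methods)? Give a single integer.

Selinger DP over subsets of {A,B,C}:
  {A}: scan cost=60, card=60
  {B}: scan cost=20, card=20
  {C}: scan cost=150, card=150
  {AB}: card=200; try (B,hash)→320, (A,nl_idx)→340, (A,merge)→560, (B,merge)→600, (A,hash)→760, (A,nl)→1220 …(+1); best=320 via (B,hash)
  {BC}: card=40; try (B,hash)→500, (C,merge)→1490, (B,merge)→1620, (C,hash)→2440, (C,nl)→3020, (B,nl)→3150; best=500 via (B,hash)
  {ABC}: card=400; try (A,nl_idx)→1140, (A,merge)→1200, (A,hash)→1260, (A,nl)→2900, (C,hash)→2920, (C,merge)→3470 …(+1); best=1140 via (A,nl_idx)

1140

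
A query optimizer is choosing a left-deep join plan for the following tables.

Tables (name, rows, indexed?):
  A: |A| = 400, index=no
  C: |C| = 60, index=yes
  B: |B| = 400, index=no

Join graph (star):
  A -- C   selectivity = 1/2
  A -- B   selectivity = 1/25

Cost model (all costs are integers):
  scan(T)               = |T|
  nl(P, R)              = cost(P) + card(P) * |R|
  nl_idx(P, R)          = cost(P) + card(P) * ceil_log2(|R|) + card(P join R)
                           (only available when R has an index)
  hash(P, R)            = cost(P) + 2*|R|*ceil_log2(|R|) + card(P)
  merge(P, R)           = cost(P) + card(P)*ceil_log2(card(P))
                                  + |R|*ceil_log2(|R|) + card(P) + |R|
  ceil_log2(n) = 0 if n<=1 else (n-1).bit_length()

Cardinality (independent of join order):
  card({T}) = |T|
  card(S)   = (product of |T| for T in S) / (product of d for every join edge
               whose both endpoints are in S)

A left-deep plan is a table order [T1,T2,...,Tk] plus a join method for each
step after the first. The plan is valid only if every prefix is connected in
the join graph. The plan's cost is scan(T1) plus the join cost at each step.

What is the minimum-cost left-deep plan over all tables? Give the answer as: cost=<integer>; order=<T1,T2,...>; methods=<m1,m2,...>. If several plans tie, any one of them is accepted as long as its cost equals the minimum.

Selinger DP (subsets sized 1..n):
  {A}: scan cost=400, card=400
  {C}: scan cost=60, card=60
  {B}: scan cost=400, card=400
  {AC}: card=12000; try (C,hash)→1520, (A,merge)→4480, (C,merge)→4820, (A,hash)→7320, (C,nl_idx)→14800, (A,nl)→24060 …(+1); best=1520 via (C,hash)
  {AB}: card=6400; try (B,hash)→8000, (A,hash)→8000, (B,merge)→8400, (A,merge)→8400, (B,nl)→160400, (A,nl)→160400; best=8000 via (B,hash)
  {ABC}: card=192000; try (C,hash)→15120, (B,hash)→20720, (C,merge)→98020, (B,merge)→185520, (C,nl_idx)→238400, (C,nl)→392000 …(+1); best=15120 via (C,hash)

cost=15120; order=A,B,C; methods=hash,hash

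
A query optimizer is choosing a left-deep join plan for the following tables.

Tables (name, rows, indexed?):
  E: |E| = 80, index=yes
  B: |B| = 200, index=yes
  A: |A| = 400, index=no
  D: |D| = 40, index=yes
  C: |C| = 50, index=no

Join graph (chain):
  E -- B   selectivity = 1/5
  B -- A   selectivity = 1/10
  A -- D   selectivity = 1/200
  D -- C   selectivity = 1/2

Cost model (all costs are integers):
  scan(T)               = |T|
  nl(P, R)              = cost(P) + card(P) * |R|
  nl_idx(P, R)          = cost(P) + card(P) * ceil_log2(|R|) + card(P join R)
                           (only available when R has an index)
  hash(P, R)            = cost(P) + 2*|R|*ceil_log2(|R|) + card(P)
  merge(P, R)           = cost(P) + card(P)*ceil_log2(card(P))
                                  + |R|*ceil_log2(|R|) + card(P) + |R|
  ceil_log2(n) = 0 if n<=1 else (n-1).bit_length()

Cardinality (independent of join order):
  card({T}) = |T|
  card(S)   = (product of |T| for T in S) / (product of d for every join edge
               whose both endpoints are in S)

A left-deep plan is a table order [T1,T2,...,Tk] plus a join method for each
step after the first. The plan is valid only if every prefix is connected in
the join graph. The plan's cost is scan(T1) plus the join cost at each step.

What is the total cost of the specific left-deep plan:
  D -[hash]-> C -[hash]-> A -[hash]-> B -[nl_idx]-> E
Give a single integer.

934080

step 1: scan D: cost=40, card=40
step 2: join C via hash
    card(P join C) = 40*50/(2) = 1000
    cost = 40 + 2*50*6 + 40 = 680
step 3: join A via hash
    card(P join A) = 1000*400/(200) = 2000
    cost = 680 + 2*400*9 + 1000 = 8880
step 4: join B via hash
    card(P join B) = 2000*200/(10) = 40000
    cost = 8880 + 2*200*8 + 2000 = 14080
step 5: join E via nl_idx
    card(P join E) = 40000*80/(5) = 640000
    cost = 14080 + 40000*7 + 640000 = 934080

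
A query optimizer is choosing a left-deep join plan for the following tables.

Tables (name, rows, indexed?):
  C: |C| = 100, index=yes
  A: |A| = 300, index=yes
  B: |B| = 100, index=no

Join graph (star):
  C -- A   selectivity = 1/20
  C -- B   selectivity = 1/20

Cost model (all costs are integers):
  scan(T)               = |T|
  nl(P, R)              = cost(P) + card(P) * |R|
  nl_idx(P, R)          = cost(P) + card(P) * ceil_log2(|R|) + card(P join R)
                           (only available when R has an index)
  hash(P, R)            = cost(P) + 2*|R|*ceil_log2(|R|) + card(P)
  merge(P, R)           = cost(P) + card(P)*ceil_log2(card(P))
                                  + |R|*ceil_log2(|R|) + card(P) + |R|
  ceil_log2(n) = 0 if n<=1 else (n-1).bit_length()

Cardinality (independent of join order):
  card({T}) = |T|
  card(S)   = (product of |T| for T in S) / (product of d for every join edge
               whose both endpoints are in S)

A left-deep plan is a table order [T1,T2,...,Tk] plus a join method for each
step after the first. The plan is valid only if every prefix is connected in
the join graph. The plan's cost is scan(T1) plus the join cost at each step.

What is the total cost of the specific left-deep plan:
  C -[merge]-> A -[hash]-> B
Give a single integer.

step 1: scan C: cost=100, card=100
step 2: join A via merge
    card(P join A) = 100*300/(20) = 1500
    cost = 100 + 100*7 + 300*9 + 100 + 300 = 3900
step 3: join B via hash
    card(P join B) = 1500*100/(20) = 7500
    cost = 3900 + 2*100*7 + 1500 = 6800

6800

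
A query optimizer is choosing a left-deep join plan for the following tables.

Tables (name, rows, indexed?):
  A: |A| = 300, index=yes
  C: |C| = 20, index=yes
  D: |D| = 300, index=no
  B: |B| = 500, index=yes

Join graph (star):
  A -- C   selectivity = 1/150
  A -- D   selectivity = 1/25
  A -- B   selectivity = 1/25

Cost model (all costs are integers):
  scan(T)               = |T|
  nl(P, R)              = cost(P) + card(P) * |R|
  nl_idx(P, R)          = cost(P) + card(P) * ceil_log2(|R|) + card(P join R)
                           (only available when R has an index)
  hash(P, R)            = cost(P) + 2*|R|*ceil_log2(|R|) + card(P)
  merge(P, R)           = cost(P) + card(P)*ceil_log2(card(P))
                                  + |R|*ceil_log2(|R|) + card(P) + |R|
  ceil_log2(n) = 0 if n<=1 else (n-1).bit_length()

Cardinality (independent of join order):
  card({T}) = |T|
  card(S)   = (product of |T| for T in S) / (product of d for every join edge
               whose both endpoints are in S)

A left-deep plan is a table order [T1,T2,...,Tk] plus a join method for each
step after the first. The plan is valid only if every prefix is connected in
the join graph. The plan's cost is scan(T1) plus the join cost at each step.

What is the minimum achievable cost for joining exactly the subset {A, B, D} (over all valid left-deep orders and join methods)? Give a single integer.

17800

Selinger DP over subsets of {A,B,D}:
  {A}: scan cost=300, card=300
  {D}: scan cost=300, card=300
  {B}: scan cost=500, card=500
  {AD}: card=3600; try (D,hash)→6000, (A,hash)→6000, (D,merge)→6300, (A,merge)→6300, (A,nl_idx)→6600, (D,nl)→90300 …(+1); best=6000 via (D,hash)
  {AB}: card=6000; try (A,hash)→6400, (B,merge)→8300, (A,merge)→8500, (B,nl_idx)→9000, (B,hash)→9600, (A,nl_idx)→11000 …(+2); best=6400 via (A,hash)
  {ABD}: card=72000; try (D,hash)→17800, (B,hash)→18600, (B,merge)→57800, (D,merge)→93400, (B,nl_idx)→110400, (B,nl)→1806000 …(+1); best=17800 via (D,hash)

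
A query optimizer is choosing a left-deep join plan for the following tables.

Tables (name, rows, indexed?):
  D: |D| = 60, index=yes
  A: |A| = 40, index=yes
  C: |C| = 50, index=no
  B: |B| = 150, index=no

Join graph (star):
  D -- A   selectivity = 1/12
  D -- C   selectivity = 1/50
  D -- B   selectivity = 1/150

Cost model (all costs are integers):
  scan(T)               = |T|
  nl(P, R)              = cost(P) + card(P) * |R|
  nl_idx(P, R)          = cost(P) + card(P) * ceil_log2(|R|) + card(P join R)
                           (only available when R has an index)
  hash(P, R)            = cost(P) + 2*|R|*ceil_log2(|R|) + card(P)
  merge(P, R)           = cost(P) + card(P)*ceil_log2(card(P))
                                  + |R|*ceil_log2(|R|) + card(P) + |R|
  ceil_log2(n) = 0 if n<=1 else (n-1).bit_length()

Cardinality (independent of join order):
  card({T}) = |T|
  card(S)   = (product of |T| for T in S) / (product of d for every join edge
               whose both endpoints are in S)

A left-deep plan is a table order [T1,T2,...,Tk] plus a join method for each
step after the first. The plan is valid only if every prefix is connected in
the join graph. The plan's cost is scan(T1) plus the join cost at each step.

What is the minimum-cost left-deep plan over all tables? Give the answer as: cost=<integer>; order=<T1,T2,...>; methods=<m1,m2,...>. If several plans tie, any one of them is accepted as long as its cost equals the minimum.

cost=2220; order=B,D,C,A; methods=hash,hash,hash

Selinger DP (subsets sized 1..n):
  {D}: scan cost=60, card=60
  {A}: scan cost=40, card=40
  {C}: scan cost=50, card=50
  {B}: scan cost=150, card=150
  {AD}: card=200; try (D,nl_idx)→480, (A,hash)→600, (A,nl_idx)→620, (D,merge)→740, (A,merge)→760, (D,hash)→800 …(+2); best=480 via (D,nl_idx)
  {CD}: card=60; try (D,nl_idx)→410, (C,hash)→720, (D,hash)→820, (D,merge)→820, (C,merge)→830, (D,nl)→3050 …(+1); best=410 via (D,nl_idx)
  {BD}: card=60; try (D,hash)→1020, (D,nl_idx)→1110, (B,merge)→1830, (D,merge)→1920, (B,hash)→2520, (B,nl)→9060 …(+1); best=1020 via (D,hash)
  {ACD}: card=200; try (A,hash)→950, (A,nl_idx)→970, (A,merge)→1110, (C,hash)→1280, (C,merge)→2630, (A,nl)→2810 …(+1); best=950 via (A,hash)
  {ABD}: card=200; try (A,hash)→1560, (A,nl_idx)→1580, (A,merge)→1720, (B,hash)→3080, (A,nl)→3420, (B,merge)→3630 …(+1); best=1560 via (A,hash)
  {BCD}: card=60; try (C,hash)→1680, (C,merge)→1790, (B,merge)→2180, (B,hash)→2870, (C,nl)→4020, (B,nl)→9410; best=1680 via (C,hash)
  {ABCD}: card=200; try (A,hash)→2220, (A,nl_idx)→2240, (C,hash)→2360, (A,merge)→2380, (B,hash)→3550, (C,merge)→3710 …(+4); best=2220 via (A,hash)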